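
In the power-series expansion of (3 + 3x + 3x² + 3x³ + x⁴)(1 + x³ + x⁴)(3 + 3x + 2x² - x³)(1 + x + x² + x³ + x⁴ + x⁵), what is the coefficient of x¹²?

(3 + 3x + 3x² + 3x³ + x⁴) has coefficients 3,3,3,3,1 for degrees 0…4.
(1 + x³ + x⁴) has coefficients 1,0,0,1,1,0,0,0,0,0,0,0,0 for degrees 0…12.
Multiplying by (3 + 3x + 2x² - x³) gives running coefficients 3,3,2,2,6,5,1,-1,0,0,0,0,0 for degrees 0…12.
Finally multiplying by (1 + x + x² + x³ + x⁴ + x⁵), the product of all factors after the first has coefficients 3,6,8,10,16,21,19,15,13,11,5,0,-1 for degrees 0…12.
[x¹²] = 3·(-1) + 3·0 + 3·5 + 3·11 + 1·13 = 58.

58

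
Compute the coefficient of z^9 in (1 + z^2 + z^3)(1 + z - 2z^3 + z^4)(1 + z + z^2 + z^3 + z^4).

(1 + z^2 + z^3) has coefficients 1,0,1,1 for degrees 0…3.
(1 + z - 2z^3 + z^4) has coefficients 1,1,0,-2,1,0,0,0,0,0 for degrees 0…9.
Finally multiplying by (1 + z + z^2 + z^3 + z^4), the product of all factors after the first has coefficients 1,2,2,0,1,0,-1,-1,1,0 for degrees 0…9.
[z^9] = 1·0 + 1·(-1) + 1·(-1) = -2.

-2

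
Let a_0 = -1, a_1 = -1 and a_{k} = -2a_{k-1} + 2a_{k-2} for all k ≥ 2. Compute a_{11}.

The ordinary generating function has denominator 1 + 2t - 2t^2.
Iterating the recurrence: a_0,…,a_{11} = -1, -1, 0, -2, 4, -12, 32, -88, 240, -656, 1792, -4896.

-4896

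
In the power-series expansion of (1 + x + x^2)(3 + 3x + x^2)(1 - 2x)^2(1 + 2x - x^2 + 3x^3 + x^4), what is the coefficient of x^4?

(1 + x + x^2) has coefficients 1,1,1 for degrees 0…2.
(3 + 3x + x^2) has coefficients 3,3,1,0,0 for degrees 0…4.
Multiplying by (1 - 2x)^2 gives running coefficients 3,-9,1,8,4 for degrees 0…4.
Finally multiplying by (1 + 2x - x^2 + 3x^3 + x^4), the product of all factors after the first has coefficients 3,-3,-20,28,-5 for degrees 0…4.
[x^4] = 1·(-5) + 1·28 + 1·(-20) = 3.

3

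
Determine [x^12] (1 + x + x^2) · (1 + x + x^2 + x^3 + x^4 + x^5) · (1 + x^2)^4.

(1 + x + x^2) has coefficients 1,1,1 for degrees 0…2.
(1 + x + x^2 + x^3 + x^4 + x^5) has coefficients 1,1,1,1,1,1,0,0,0,0,0,0,0 for degrees 0…12.
Finally multiplying by (1 + x^2)^4, the product of all factors after the first has coefficients 1,1,5,5,11,11,14,14,11,11,5,5,1 for degrees 0…12.
[x^12] = 1·1 + 1·5 + 1·5 = 11.

11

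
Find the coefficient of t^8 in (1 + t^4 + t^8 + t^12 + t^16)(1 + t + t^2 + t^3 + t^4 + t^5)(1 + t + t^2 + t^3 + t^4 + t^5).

(1 + t^4 + t^8 + t^12 + t^16) has coefficients 1,0,0,0,1,0,0,0,1 for degrees 0…8.
(1 + t + t^2 + t^3 + t^4 + t^5) has coefficients 1,1,1,1,1,1,0,0,0 for degrees 0…8.
Finally multiplying by (1 + t + t^2 + t^3 + t^4 + t^5), the product of all factors after the first has coefficients 1,2,3,4,5,6,5,4,3 for degrees 0…8.
[t^8] = 1·3 + 1·5 + 1·1 = 9.

9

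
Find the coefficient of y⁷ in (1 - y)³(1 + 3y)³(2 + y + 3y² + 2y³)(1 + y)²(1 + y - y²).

-32

(1 - y)³ has coefficients 1,-3,3,-1 for degrees 0…3.
(1 + 3y)³ has coefficients 1,9,27,27,0,0,0,0 for degrees 0…7.
Multiplying by (2 + y + 3y² + 2y³) gives running coefficients 2,19,66,110,126,135,54,0 for degrees 0…7.
Multiplying by (1 + y)² gives running coefficients 2,23,106,261,412,497,450,243 for degrees 0…7.
Finally multiplying by (1 + y - y²), the product of all factors after the first has coefficients 2,25,127,344,567,648,535,196 for degrees 0…7.
[y⁷] = 1·196 − 3·535 + 3·648 − 1·567 = -32.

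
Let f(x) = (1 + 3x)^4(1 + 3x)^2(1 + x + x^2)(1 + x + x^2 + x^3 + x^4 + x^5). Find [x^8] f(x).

12114

(1 + 3x)^4 has coefficients 1,12,54,108,81 for degrees 0…4.
(1 + 3x)^2 has coefficients 1,6,9,0,0,0,0,0,0 for degrees 0…8.
Multiplying by (1 + x + x^2) gives running coefficients 1,7,16,15,9,0,0,0,0 for degrees 0…8.
Finally multiplying by (1 + x + x^2 + x^3 + x^4 + x^5), the product of all factors after the first has coefficients 1,8,24,39,48,48,47,40,24 for degrees 0…8.
[x^8] = 1·24 + 12·40 + 54·47 + 108·48 + 81·48 = 12114.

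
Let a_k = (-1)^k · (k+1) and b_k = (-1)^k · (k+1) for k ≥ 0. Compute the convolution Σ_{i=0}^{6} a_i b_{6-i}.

The convolution is the x^6 coefficient of A(x)B(x).
Σ = 1·7 − 2·(-6) + 3·5 − 4·(-4) + 5·3 − 6·(-2) + 7·1 = 84.

84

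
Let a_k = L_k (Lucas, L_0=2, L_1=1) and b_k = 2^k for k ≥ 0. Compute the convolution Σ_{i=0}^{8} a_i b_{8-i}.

1337

Write out a_i and b_{8-i} for i = 0,…,8 and sum the products.
Σ = 2·256 + 1·128 + 3·64 + 4·32 + 7·16 + 11·8 + 18·4 + 29·2 + 47·1 = 1337.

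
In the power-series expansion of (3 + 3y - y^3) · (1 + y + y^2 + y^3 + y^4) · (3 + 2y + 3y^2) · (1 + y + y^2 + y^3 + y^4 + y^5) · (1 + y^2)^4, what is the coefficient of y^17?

71

(3 + 3y - y^3) has coefficients 3,3,0,-1 for degrees 0…3.
(1 + y + y^2 + y^3 + y^4) has coefficients 1,1,1,1,1,0,0,0,0,0,0,0,0,0,0,0,0,0 for degrees 0…17.
Multiplying by (3 + 2y + 3y^2) gives running coefficients 3,5,8,8,8,5,3,0,0,0,0,0,0,0,0,0,0,0 for degrees 0…17.
Multiplying by (1 + y + y^2 + y^3 + y^4 + y^5) gives running coefficients 3,8,16,24,32,37,37,32,24,16,8,3,0,0,0,0,0,0 for degrees 0…17.
Finally multiplying by (1 + y^2)^4, the product of all factors after the first has coefficients 3,8,28,56,114,181,273,356,431,470,470,431,356,273,181,114,56,28 for degrees 0…17.
[y^17] = 3·28 + 3·56 − 1·181 = 71.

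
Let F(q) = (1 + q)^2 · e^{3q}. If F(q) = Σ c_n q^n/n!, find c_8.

The EGF product rule gives c_8 = Σ_{k_1+k_2=8} C(8; k_1,k_2) · ∏ g_i(k_i), where (1+q)^2 gives the falling factorial (2)_k; e^{3q} gives (3)^k.
g_1(k) for k = 0…8: 1, 2, 2, 0, 0, 0, 0, 0, 0.
g_2(k) for k = 0…8: 1, 3, 9, 27, 81, 243, 729, 2187, 6561.
c_8 = Σ_k C(8,k)·g_1(k)·g_2(8−k) = 1·1·6561 + 8·2·2187 + 28·2·729 = 6561 + 34992 + 40824 = 82377.

82377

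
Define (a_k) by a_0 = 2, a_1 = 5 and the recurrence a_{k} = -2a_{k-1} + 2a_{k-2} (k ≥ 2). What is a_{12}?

The ordinary generating function has denominator 1 + 2z - 2z^2.
Iterating the recurrence: a_0,…,a_{12} = 2, 5, -6, 22, -56, 156, -424, 1160, -3168, 8656, -23648, 64608, -176512.

-176512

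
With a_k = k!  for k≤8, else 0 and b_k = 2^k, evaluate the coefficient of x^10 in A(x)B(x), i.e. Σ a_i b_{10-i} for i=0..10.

221312

The convolution is the x^10 coefficient of A(x)B(x).
Σ = 1·1024 + 1·512 + 2·256 + 6·128 + 24·64 + 120·32 + 720·16 + 5040·8 + 40320·4 + 0·2 + 0·1 = 221312.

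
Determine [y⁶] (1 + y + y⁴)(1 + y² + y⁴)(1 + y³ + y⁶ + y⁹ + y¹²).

(1 + y + y⁴) has coefficients 1,1,0,0,1 for degrees 0…4.
(1 + y² + y⁴) has coefficients 1,0,1,0,1,0,0 for degrees 0…6.
Finally multiplying by (1 + y³ + y⁶ + y⁹ + y¹²), the product of all factors after the first has coefficients 1,0,1,1,1,1,1 for degrees 0…6.
[y⁶] = 1·1 + 1·1 + 1·1 = 3.

3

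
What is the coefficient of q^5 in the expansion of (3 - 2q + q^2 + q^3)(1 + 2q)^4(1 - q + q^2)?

65

(3 - 2q + q^2 + q^3) has coefficients 3,-2,1,1 for degrees 0…3.
(1 + 2q)^4 has coefficients 1,8,24,32,16,0 for degrees 0…5.
Finally multiplying by (1 - q + q^2), the product of all factors after the first has coefficients 1,7,17,16,8,16 for degrees 0…5.
[q^5] = 3·16 − 2·8 + 1·16 + 1·17 = 65.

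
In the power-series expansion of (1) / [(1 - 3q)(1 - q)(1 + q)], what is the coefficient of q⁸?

Partial fractions give a closed form: a_n = (9/8)·3^n + (-1/4)·1^n + (1/8)·(-1)^n.
At n = 8: a_8 = 7381.

7381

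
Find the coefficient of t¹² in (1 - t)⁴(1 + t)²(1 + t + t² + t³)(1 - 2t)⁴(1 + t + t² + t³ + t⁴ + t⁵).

14

(1 - t)⁴ has coefficients 1,-4,6,-4,1 for degrees 0…4.
(1 + t)² has coefficients 1,2,1,0,0,0,0,0,0,0,0,0,0 for degrees 0…12.
Multiplying by (1 + t + t² + t³) gives running coefficients 1,3,4,4,3,1,0,0,0,0,0,0,0 for degrees 0…12.
Multiplying by (1 - 2t)⁴ gives running coefficients 1,-5,4,12,-13,-7,0,-8,16,16,0,0,0 for degrees 0…12.
Finally multiplying by (1 + t + t² + t³ + t⁴ + t⁵), the product of all factors after the first has coefficients 1,-4,0,12,-1,-8,-9,-12,0,4,17,24,24 for degrees 0…12.
[t¹²] = 1·24 − 4·24 + 6·17 − 4·4 + 1·0 = 14.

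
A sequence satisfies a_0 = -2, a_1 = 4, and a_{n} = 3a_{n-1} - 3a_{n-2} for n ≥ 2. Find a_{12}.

-1458

The ordinary generating function has denominator 1 - 3x + 3x^2.
Iterating the recurrence: a_0,…,a_{12} = -2, 4, 18, 42, 72, 90, 54, -108, -486, -1134, -1944, -2430, -1458.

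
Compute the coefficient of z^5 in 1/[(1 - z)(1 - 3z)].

The denominator gives the recurrence a_n = 4a_(n−1) − 3a_(n−2) for n ≥ 2; the numerator fixes a_0 = 1, a_1 = 4.
Iterating: 1, 4, 13, 40, 121, 364, so a_5 = 364.

364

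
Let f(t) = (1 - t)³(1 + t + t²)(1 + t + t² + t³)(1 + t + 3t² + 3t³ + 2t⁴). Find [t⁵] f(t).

-4

(1 - t)³ has coefficients 1,-3,3,-1 for degrees 0…3.
(1 + t + t²) has coefficients 1,1,1,0,0,0 for degrees 0…5.
Multiplying by (1 + t + t² + t³) gives running coefficients 1,2,3,3,2,1 for degrees 0…5.
Finally multiplying by (1 + t + 3t² + 3t³ + 2t⁴), the product of all factors after the first has coefficients 1,3,8,15,22,25 for degrees 0…5.
[t⁵] = 1·25 − 3·22 + 3·15 − 1·8 = -4.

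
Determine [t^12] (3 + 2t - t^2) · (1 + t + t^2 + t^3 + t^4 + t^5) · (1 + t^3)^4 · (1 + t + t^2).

105

(3 + 2t - t^2) has coefficients 3,2,-1 for degrees 0…2.
(1 + t + t^2 + t^3 + t^4 + t^5) has coefficients 1,1,1,1,1,1,0,0,0,0,0,0,0 for degrees 0…12.
Multiplying by (1 + t^3)^4 gives running coefficients 1,1,1,5,5,5,10,10,10,10,10,10,5 for degrees 0…12.
Finally multiplying by (1 + t + t^2), the product of all factors after the first has coefficients 1,2,3,7,11,15,20,25,30,30,30,30,25 for degrees 0…12.
[t^12] = 3·25 + 2·30 − 1·30 = 105.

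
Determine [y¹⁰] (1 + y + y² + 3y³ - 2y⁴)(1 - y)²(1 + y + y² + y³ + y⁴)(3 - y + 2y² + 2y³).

-15

(1 + y + y² + 3y³ - 2y⁴) has coefficients 1,1,1,3,-2 for degrees 0…4.
(1 - y)² has coefficients 1,-2,1,0,0,0,0,0,0,0,0 for degrees 0…10.
Multiplying by (1 + y + y² + y³ + y⁴) gives running coefficients 1,-1,0,0,0,-1,1,0,0,0,0 for degrees 0…10.
Finally multiplying by (3 - y + 2y² + 2y³), the product of all factors after the first has coefficients 3,-4,3,0,-2,-3,4,-3,0,2,0 for degrees 0…10.
[y¹⁰] = 1·0 + 1·2 + 1·0 + 3·(-3) − 2·4 = -15.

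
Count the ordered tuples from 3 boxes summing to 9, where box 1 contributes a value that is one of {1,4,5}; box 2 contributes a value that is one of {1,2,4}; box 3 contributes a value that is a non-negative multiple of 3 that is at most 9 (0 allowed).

The generating function for the choices is (z + z^4 + z^5)·(z + z^2 + z^4)·(1 + z^3 + z^6 + z^9); the count is [z^9].
(z + z^4 + z^5) has coefficients 0,1,0,0,1,1 for degrees 0…5.
(z + z^2 + z^4) has coefficients 0,1,1,0,1,0,0,0,0,0 for degrees 0…9.
Finally multiplying by (1 + z^3 + z^6 + z^9), the product of all factors after the first has coefficients 0,1,1,0,2,1,0,2,1,0 for degrees 0…9.
[z^9] = 1·1 + 1·1 + 1·2 = 4.

4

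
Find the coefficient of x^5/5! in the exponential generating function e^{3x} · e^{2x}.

The EGF product rule gives c_5 = Σ_{k_1+k_2=5} C(5; k_1,k_2) · ∏ g_i(k_i), where e^{3x} gives (3)^k; e^{2x} gives (2)^k.
g_1(k) for k = 0…5: 1, 3, 9, 27, 81, 243.
g_2(k) for k = 0…5: 1, 2, 4, 8, 16, 32.
c_5 = Σ_k C(5,k)·g_1(k)·g_2(5−k) = 1·1·32 + 5·3·16 + 10·9·8 + 10·27·4 + 5·81·2 + 1·243·1 = 32 + 240 + 720 + 1080 + 810 + 243 = 3125.

3125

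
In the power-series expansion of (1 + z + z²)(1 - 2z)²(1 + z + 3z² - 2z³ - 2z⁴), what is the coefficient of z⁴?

11

(1 + z + z²) has coefficients 1,1,1 for degrees 0…2.
(1 - 2z)² has coefficients 1,-4,4,0,0 for degrees 0…4.
Finally multiplying by (1 + z + 3z² - 2z³ - 2z⁴), the product of all factors after the first has coefficients 1,-3,3,-10,18 for degrees 0…4.
[z⁴] = 1·18 + 1·(-10) + 1·3 = 11.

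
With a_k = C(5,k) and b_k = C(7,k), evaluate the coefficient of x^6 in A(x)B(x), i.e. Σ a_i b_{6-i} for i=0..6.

Write out a_i and b_{6-i} for i = 0,…,6 and sum the products.
Σ = 1·7 + 5·21 + 10·35 + 10·35 + 5·21 + 1·7 + 0·1 = 924.

924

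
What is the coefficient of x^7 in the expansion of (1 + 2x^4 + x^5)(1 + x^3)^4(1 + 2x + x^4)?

(1 + 2x^4 + x^5) has coefficients 1,0,0,0,2,1 for degrees 0…5.
(1 + x^3)^4 has coefficients 1,0,0,4,0,0,6,0 for degrees 0…7.
Finally multiplying by (1 + 2x + x^4), the product of all factors after the first has coefficients 1,2,0,4,9,0,6,16 for degrees 0…7.
[x^7] = 1·16 + 2·4 + 1·0 = 24.

24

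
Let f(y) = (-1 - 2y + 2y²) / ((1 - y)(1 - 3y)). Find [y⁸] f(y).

The denominator gives the recurrence a_n = 4a_(n−1) − 3a_(n−2) for n ≥ 3; the numerator fixes a_0 = -1, a_1 = -6, a_2 = -19.
Iterating: -1, -6, -19, -58, -175, -526, -1579, -4738, -14215, so a_8 = -14215.

-14215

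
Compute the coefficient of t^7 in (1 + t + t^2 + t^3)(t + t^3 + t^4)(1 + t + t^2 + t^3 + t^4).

10

(1 + t + t^2 + t^3) has coefficients 1,1,1,1 for degrees 0…3.
(t + t^3 + t^4) has coefficients 0,1,0,1,1,0,0,0 for degrees 0…7.
Finally multiplying by (1 + t + t^2 + t^3 + t^4), the product of all factors after the first has coefficients 0,1,1,2,3,3,2,2 for degrees 0…7.
[t^7] = 1·2 + 1·2 + 1·3 + 1·3 = 10.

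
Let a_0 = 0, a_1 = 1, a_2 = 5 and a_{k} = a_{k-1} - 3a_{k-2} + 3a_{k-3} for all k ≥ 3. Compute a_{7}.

8

The ordinary generating function has denominator 1 - t + 3t^2 - 3t^3.
Iterating the recurrence: a_0,…,a_{7} = 0, 1, 5, 2, -10, -1, 35, 8.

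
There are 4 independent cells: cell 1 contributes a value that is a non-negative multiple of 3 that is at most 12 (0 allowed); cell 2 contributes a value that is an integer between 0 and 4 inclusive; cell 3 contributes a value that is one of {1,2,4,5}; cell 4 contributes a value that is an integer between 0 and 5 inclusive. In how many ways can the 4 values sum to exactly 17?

37

The generating function for the choices is (1 + t³ + t⁶ + t⁹ + t¹²)·(1 + t + t² + t³ + t⁴)·(t + t² + t⁴ + t⁵)·(1 + t + t² + t³ + t⁴ + t⁵); the count is [t¹⁷].
(1 + t³ + t⁶ + t⁹ + t¹²) has coefficients 1,0,0,1,0,0,1,0,0,1,0,0,1 for degrees 0…12.
(1 + t + t² + t³ + t⁴) has coefficients 1,1,1,1,1,0,0,0,0,0,0,0,0,0,0,0,0,0 for degrees 0…17.
Multiplying by (t + t² + t⁴ + t⁵) gives running coefficients 0,1,2,2,3,4,3,2,2,1,0,0,0,0,0,0,0,0 for degrees 0…17.
Finally multiplying by (1 + t + t² + t³ + t⁴ + t⁵), the product of all factors after the first has coefficients 0,1,3,5,8,12,15,16,16,15,12,8,5,3,1,0,0,0 for degrees 0…17.
[t¹⁷] = 1·0 + 1·1 + 1·8 + 1·16 + 1·12 = 37.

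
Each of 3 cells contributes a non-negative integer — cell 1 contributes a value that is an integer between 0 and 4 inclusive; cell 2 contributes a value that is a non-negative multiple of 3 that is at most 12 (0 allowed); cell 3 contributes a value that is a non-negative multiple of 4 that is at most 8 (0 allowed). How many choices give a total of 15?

The generating function for the choices is (1 + q + q^2 + q^3 + q^4)·(1 + q^3 + q^6 + q^9 + q^12)·(1 + q^4 + q^8); the count is [q^15].
(1 + q + q^2 + q^3 + q^4) has coefficients 1,1,1,1,1 for degrees 0…4.
(1 + q^3 + q^6 + q^9 + q^12) has coefficients 1,0,0,1,0,0,1,0,0,1,0,0,1,0,0,0 for degrees 0…15.
Finally multiplying by (1 + q^4 + q^8), the product of all factors after the first has coefficients 1,0,0,1,1,0,1,1,1,1,1,1,1,1,1,0 for degrees 0…15.
[q^15] = 1·0 + 1·1 + 1·1 + 1·1 + 1·1 = 4.

4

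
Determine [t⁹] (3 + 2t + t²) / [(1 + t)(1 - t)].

The denominator gives the recurrence a_n = a_(n−2) for n ≥ 3; the numerator fixes a_0 = 3, a_1 = 2, a_2 = 4.
Iterating: 3, 2, 4, 2, 4, 2, 4, 2, 4, 2, so a_9 = 2.

2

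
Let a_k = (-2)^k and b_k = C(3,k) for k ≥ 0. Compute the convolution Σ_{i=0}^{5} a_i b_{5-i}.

The convolution is the t^5 coefficient of A(t)B(t).
Σ = 1·0 − 2·0 + 4·1 − 8·3 + 16·3 − 32·1 = -4.

-4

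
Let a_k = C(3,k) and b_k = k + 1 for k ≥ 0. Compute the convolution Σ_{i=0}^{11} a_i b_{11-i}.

84

The convolution is the t^11 coefficient of A(t)B(t).
Σ = 1·12 + 3·11 + 3·10 + 1·9 + 0·8 + 0·7 + 0·6 + 0·5 + 0·4 + 0·3 + 0·2 + 0·1 = 84.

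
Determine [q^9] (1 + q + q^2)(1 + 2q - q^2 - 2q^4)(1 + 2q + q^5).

-3

(1 + q + q^2) has coefficients 1,1,1 for degrees 0…2.
(1 + 2q - q^2 - 2q^4) has coefficients 1,2,-1,0,-2,0,0,0,0,0 for degrees 0…9.
Finally multiplying by (1 + 2q + q^5), the product of all factors after the first has coefficients 1,4,3,-2,-2,-3,2,-1,0,-2 for degrees 0…9.
[q^9] = 1·(-2) + 1·0 + 1·(-1) = -3.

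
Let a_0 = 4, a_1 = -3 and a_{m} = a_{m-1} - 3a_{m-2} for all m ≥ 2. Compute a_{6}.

The ordinary generating function has denominator 1 - y + 3y^2.
Iterating the recurrence: a_0,…,a_{6} = 4, -3, -15, -6, 39, 57, -60.

-60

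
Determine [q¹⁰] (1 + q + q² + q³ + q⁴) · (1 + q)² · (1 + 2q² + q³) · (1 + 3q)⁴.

(1 + q + q² + q³ + q⁴) has coefficients 1,1,1,1,1 for degrees 0…4.
(1 + q)² has coefficients 1,2,1,0,0,0,0,0,0,0,0 for degrees 0…10.
Multiplying by (1 + 2q² + q³) gives running coefficients 1,2,3,5,4,1,0,0,0,0,0 for degrees 0…10.
Finally multiplying by (1 + 3q)⁴, the product of all factors after the first has coefficients 1,14,81,257,523,805,1011,891,432,81,0 for degrees 0…10.
[q¹⁰] = 1·0 + 1·81 + 1·432 + 1·891 + 1·1011 = 2415.

2415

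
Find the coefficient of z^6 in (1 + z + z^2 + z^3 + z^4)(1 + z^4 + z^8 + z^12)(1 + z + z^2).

4

(1 + z + z^2 + z^3 + z^4) has coefficients 1,1,1,1,1 for degrees 0…4.
(1 + z^4 + z^8 + z^12) has coefficients 1,0,0,0,1,0,0 for degrees 0…6.
Finally multiplying by (1 + z + z^2), the product of all factors after the first has coefficients 1,1,1,0,1,1,1 for degrees 0…6.
[z^6] = 1·1 + 1·1 + 1·1 + 1·0 + 1·1 = 4.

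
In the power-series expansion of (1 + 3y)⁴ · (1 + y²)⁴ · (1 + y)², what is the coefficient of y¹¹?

(1 + 3y)⁴ has coefficients 1,12,54,108,81 for degrees 0…4.
(1 + y²)⁴ has coefficients 1,0,4,0,6,0,4,0,1,0,0,0 for degrees 0…11.
Finally multiplying by (1 + y)², the product of all factors after the first has coefficients 1,2,5,8,10,12,10,8,5,2,1,0 for degrees 0…11.
[y¹¹] = 1·0 + 12·1 + 54·2 + 108·5 + 81·8 = 1308.

1308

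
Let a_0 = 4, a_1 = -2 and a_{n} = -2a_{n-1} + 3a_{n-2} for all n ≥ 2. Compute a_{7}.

-3278

The ordinary generating function has denominator 1 + 2z - 3z^2.
Iterating the recurrence: a_0,…,a_{7} = 4, -2, 16, -38, 124, -362, 1096, -3278.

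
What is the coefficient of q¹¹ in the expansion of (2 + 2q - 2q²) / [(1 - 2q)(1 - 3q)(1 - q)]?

1928138

The denominator gives the recurrence a_n = 6a_(n−1) − 11a_(n−2) + 6a_(n−3) for n ≥ 3; the numerator fixes a_0 = 2, a_1 = 14, a_2 = 60.
Iterating: 2, 14, 60, 218, 732, 2354, 7380, 22778, 69612, 211394, 639300, 1928138, so a_11 = 1928138.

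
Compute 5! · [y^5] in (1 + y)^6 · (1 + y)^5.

55440

The EGF product rule gives c_5 = Σ_{k_1+k_2=5} C(5; k_1,k_2) · ∏ g_i(k_i), where (1+y)^6 gives the falling factorial (6)_k; (1+y)^5 gives the falling factorial (5)_k.
g_1(k) for k = 0…5: 1, 6, 30, 120, 360, 720.
g_2(k) for k = 0…5: 1, 5, 20, 60, 120, 120.
c_5 = Σ_k C(5,k)·g_1(k)·g_2(5−k) = 1·1·120 + 5·6·120 + 10·30·60 + 10·120·20 + 5·360·5 + 1·720·1 = 120 + 3600 + 18000 + 24000 + 9000 + 720 = 55440.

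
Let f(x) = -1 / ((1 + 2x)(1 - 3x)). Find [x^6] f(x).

The denominator gives the recurrence a_n = a_(n−1) + 6a_(n−2) for n ≥ 2; the numerator fixes a_0 = -1, a_1 = -1.
Iterating: -1, -1, -7, -13, -55, -133, -463, so a_6 = -463.

-463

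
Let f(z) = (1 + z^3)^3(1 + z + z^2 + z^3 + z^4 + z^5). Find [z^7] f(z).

(1 + z^3)^3 has coefficients 1,0,0,3,0,0,3,0 for degrees 0…7.
(1 + z + z^2 + z^3 + z^4 + z^5) has coefficients 1,1,1,1,1,1,0,0 for degrees 0…7.
[z^7] = 1·0 + 3·1 + 3·1 = 6.

6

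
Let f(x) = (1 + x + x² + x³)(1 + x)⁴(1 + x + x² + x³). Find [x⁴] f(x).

46

(1 + x + x² + x³) has coefficients 1,1,1,1 for degrees 0…3.
(1 + x)⁴ has coefficients 1,4,6,4,1 for degrees 0…4.
Finally multiplying by (1 + x + x² + x³), the product of all factors after the first has coefficients 1,5,11,15,15 for degrees 0…4.
[x⁴] = 1·15 + 1·15 + 1·11 + 1·5 = 46.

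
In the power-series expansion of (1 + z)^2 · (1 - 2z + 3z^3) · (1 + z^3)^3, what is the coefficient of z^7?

(1 + z)^2 has coefficients 1,2,1 for degrees 0…2.
(1 - 2z + 3z^3) has coefficients 1,-2,0,3,0,0,0,0 for degrees 0…7.
Finally multiplying by (1 + z^3)^3, the product of all factors after the first has coefficients 1,-2,0,6,-6,0,12,-6 for degrees 0…7.
[z^7] = 1·(-6) + 2·12 + 1·0 = 18.

18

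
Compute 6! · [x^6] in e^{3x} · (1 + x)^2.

The EGF product rule gives c_6 = Σ_{k_1+k_2=6} C(6; k_1,k_2) · ∏ g_i(k_i), where e^{3x} gives (3)^k; (1+x)^2 gives the falling factorial (2)_k.
g_1(k) for k = 0…6: 1, 3, 9, 27, 81, 243, 729.
g_2(k) for k = 0…6: 1, 2, 2, 0, 0, 0, 0.
c_6 = Σ_k C(6,k)·g_1(k)·g_2(6−k) = 15·81·2 + 6·243·2 + 1·729·1 = 2430 + 2916 + 729 = 6075.

6075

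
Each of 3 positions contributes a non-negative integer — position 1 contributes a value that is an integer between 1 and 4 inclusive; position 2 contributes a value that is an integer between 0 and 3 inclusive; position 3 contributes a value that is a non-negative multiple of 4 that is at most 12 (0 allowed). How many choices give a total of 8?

4

The generating function for the choices is (x + x^2 + x^3 + x^4)·(1 + x + x^2 + x^3)·(1 + x^4 + x^8 + x^12); the count is [x^8].
(x + x^2 + x^3 + x^4) has coefficients 0,1,1,1,1 for degrees 0…4.
(1 + x + x^2 + x^3) has coefficients 1,1,1,1,0,0,0,0,0 for degrees 0…8.
Finally multiplying by (1 + x^4 + x^8 + x^12), the product of all factors after the first has coefficients 1,1,1,1,1,1,1,1,1 for degrees 0…8.
[x^8] = 1·1 + 1·1 + 1·1 + 1·1 = 4.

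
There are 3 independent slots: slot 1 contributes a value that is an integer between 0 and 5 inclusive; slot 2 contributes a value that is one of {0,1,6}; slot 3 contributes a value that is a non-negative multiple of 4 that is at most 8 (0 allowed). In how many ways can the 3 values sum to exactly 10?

The generating function for the choices is (1 + t + t² + t³ + t⁴ + t⁵)·(1 + t + t⁶)·(1 + t⁴ + t⁸); the count is [t¹⁰].
(1 + t + t² + t³ + t⁴ + t⁵) has coefficients 1,1,1,1,1,1 for degrees 0…5.
(1 + t + t⁶) has coefficients 1,1,0,0,0,0,1,0,0,0,0 for degrees 0…10.
Finally multiplying by (1 + t⁴ + t⁸), the product of all factors after the first has coefficients 1,1,0,0,1,1,1,0,1,1,1 for degrees 0…10.
[t¹⁰] = 1·1 + 1·1 + 1·1 + 1·0 + 1·1 + 1·1 = 5.

5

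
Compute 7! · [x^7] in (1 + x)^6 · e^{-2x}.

-800

The EGF product rule gives c_7 = Σ_{k_1+k_2=7} C(7; k_1,k_2) · ∏ g_i(k_i), where (1+x)^6 gives the falling factorial (6)_k; e^{-2x} gives (-2)^k.
g_1(k) for k = 0…7: 1, 6, 30, 120, 360, 720, 720, 0.
g_2(k) for k = 0…7: 1, -2, 4, -8, 16, -32, 64, -128.
c_7 = Σ_k C(7,k)·g_1(k)·g_2(7−k) = 1·1·(-128) + 7·6·64 + 21·30·(-32) + 35·120·16 + 35·360·(-8) + 21·720·4 + 7·720·(-2) = −128 + 2688 − 20160 + 67200 − 100800 + 60480 − 10080 = -800.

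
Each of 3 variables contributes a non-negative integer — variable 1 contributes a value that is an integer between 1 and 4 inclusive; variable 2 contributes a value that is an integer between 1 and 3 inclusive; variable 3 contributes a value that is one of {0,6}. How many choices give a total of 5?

The generating function for the choices is (z + z² + z³ + z⁴)·(z + z² + z³)·(1 + z⁶); the count is [z⁵].
(z + z² + z³ + z⁴) has coefficients 0,1,1,1,1 for degrees 0…4.
(z + z² + z³) has coefficients 0,1,1,1,0,0 for degrees 0…5.
Finally multiplying by (1 + z⁶), the product of all factors after the first has coefficients 0,1,1,1,0,0 for degrees 0…5.
[z⁵] = 1·0 + 1·1 + 1·1 + 1·1 = 3.

3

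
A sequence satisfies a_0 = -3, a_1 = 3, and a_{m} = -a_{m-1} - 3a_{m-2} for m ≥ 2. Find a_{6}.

-39

The ordinary generating function has denominator 1 + t + 3t^2.
Iterating the recurrence: a_0,…,a_{6} = -3, 3, 6, -15, -3, 48, -39.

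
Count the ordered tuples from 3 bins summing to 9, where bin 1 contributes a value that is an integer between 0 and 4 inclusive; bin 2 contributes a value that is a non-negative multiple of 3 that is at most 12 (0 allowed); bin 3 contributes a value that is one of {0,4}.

The generating function for the choices is (1 + q + q^2 + q^3 + q^4)·(1 + q^3 + q^6 + q^9 + q^12)·(1 + q^4); the count is [q^9].
(1 + q + q^2 + q^3 + q^4) has coefficients 1,1,1,1,1 for degrees 0…4.
(1 + q^3 + q^6 + q^9 + q^12) has coefficients 1,0,0,1,0,0,1,0,0,1 for degrees 0…9.
Finally multiplying by (1 + q^4), the product of all factors after the first has coefficients 1,0,0,1,1,0,1,1,0,1 for degrees 0…9.
[q^9] = 1·1 + 1·0 + 1·1 + 1·1 + 1·0 = 3.

3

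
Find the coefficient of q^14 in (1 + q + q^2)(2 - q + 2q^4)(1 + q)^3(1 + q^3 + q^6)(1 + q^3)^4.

282

(1 + q + q^2) has coefficients 1,1,1 for degrees 0…2.
(2 - q + 2q^4) has coefficients 2,-1,0,0,2,0,0,0,0,0,0,0,0,0,0 for degrees 0…14.
Multiplying by (1 + q)^3 gives running coefficients 2,5,3,-1,1,6,6,2,0,0,0,0,0,0,0 for degrees 0…14.
Multiplying by (1 + q^3 + q^6) gives running coefficients 2,5,3,1,6,9,7,8,9,5,3,6,6,2,0 for degrees 0…14.
Finally multiplying by (1 + q^3)^4, the product of all factors after the first has coefficients 2,5,3,9,26,21,23,62,63,47,91,108,74,91,117 for degrees 0…14.
[q^14] = 1·117 + 1·91 + 1·74 = 282.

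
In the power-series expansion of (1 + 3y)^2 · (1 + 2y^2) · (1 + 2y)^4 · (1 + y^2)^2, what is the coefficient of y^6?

2247

(1 + 3y)^2 has coefficients 1,6,9 for degrees 0…2.
(1 + 2y^2) has coefficients 1,0,2,0,0,0,0 for degrees 0…6.
Multiplying by (1 + 2y)^4 gives running coefficients 1,8,26,48,64,64,32 for degrees 0…6.
Finally multiplying by (1 + y^2)^2, the product of all factors after the first has coefficients 1,8,28,64,117,168,186 for degrees 0…6.
[y^6] = 1·186 + 6·168 + 9·117 = 2247.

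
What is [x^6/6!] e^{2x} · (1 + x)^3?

3040

The EGF product rule gives c_6 = Σ_{k_1+k_2=6} C(6; k_1,k_2) · ∏ g_i(k_i), where e^{2x} gives (2)^k; (1+x)^3 gives the falling factorial (3)_k.
g_1(k) for k = 0…6: 1, 2, 4, 8, 16, 32, 64.
g_2(k) for k = 0…6: 1, 3, 6, 6, 0, 0, 0.
c_6 = Σ_k C(6,k)·g_1(k)·g_2(6−k) = 20·8·6 + 15·16·6 + 6·32·3 + 1·64·1 = 960 + 1440 + 576 + 64 = 3040.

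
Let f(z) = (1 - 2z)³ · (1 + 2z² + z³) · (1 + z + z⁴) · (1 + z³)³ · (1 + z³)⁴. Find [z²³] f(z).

(1 - 2z)³ has coefficients 1,-6,12,-8 for degrees 0…3.
(1 + 2z² + z³) has coefficients 1,0,2,1,0,0,0,0,0,0,0,0,0,0,0,0,0,0,0,0,0,0,0,0 for degrees 0…23.
Multiplying by (1 + z + z⁴) gives running coefficients 1,1,2,3,2,0,2,1,0,0,0,0,0,0,0,0,0,0,0,0,0,0,0,0 for degrees 0…23.
Multiplying by (1 + z³)³ gives running coefficients 1,1,2,6,5,6,14,10,6,16,10,2,9,5,0,2,1,0,0,0,0,0,0,0 for degrees 0…23.
Finally multiplying by (1 + z³)⁴, the product of all factors after the first has coefficients 1,1,2,10,9,14,44,36,42,112,84,70,182,126,70,196,126,42,140,84,14,64,36,2 for degrees 0…23.
[z²³] = 1·2 − 6·36 + 12·64 − 8·14 = 442.

442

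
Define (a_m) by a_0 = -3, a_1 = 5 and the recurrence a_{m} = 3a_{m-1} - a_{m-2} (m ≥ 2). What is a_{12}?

The ordinary generating function has denominator 1 - 3t + t^2.
Iterating the recurrence: a_0,…,a_{12} = -3, 5, 18, 49, 129, 338, 885, 2317, 6066, 15881, 41577, 108850, 284973.

284973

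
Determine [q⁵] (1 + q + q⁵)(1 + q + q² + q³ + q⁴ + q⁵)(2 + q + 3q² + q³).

16

(1 + q + q⁵) has coefficients 1,1,0,0,0,1 for degrees 0…5.
(1 + q + q² + q³ + q⁴ + q⁵) has coefficients 1,1,1,1,1,1 for degrees 0…5.
Finally multiplying by (2 + q + 3q² + q³), the product of all factors after the first has coefficients 2,3,6,7,7,7 for degrees 0…5.
[q⁵] = 1·7 + 1·7 + 1·2 = 16.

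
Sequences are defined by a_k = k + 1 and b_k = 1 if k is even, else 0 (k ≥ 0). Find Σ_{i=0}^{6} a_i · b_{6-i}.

The convolution is the t^6 coefficient of A(t)B(t).
Σ = 1·1 + 2·0 + 3·1 + 4·0 + 5·1 + 6·0 + 7·1 = 16.

16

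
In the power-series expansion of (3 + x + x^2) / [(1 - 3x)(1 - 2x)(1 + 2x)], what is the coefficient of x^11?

1089505

Partial fractions give a closed form: a_n = (31/5)·3^n + (-15/4)·2^n + (11/20)·(-2)^n.
At n = 11: a_11 = 1089505.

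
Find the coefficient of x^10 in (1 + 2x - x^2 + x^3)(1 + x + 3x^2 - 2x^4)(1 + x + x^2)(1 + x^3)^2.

4

(1 + 2x - x^2 + x^3) has coefficients 1,2,-1,1 for degrees 0…3.
(1 + x + 3x^2 - 2x^4) has coefficients 1,1,3,0,-2,0,0,0,0,0,0 for degrees 0…10.
Multiplying by (1 + x + x^2) gives running coefficients 1,2,5,4,1,-2,-2,0,0,0,0 for degrees 0…10.
Finally multiplying by (1 + x^3)^2, the product of all factors after the first has coefficients 1,2,5,6,5,8,7,4,1,0,1 for degrees 0…10.
[x^10] = 1·1 + 2·0 − 1·1 + 1·4 = 4.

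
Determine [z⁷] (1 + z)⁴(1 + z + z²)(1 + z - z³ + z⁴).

4

(1 + z)⁴ has coefficients 1,4,6,4,1 for degrees 0…4.
(1 + z + z²) has coefficients 1,1,1,0,0,0,0,0 for degrees 0…7.
Finally multiplying by (1 + z - z³ + z⁴), the product of all factors after the first has coefficients 1,2,2,0,0,0,1,0 for degrees 0…7.
[z⁷] = 1·0 + 4·1 + 6·0 + 4·0 + 1·0 = 4.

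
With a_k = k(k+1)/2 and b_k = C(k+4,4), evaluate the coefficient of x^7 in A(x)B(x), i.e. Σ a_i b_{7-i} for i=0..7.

1716

The convolution is the t^7 coefficient of A(t)B(t).
Σ = 0·330 + 1·210 + 3·126 + 6·70 + 10·35 + 15·15 + 21·5 + 28·1 = 1716.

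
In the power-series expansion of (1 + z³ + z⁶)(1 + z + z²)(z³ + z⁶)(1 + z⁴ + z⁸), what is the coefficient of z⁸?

3

(1 + z³ + z⁶) has coefficients 1,0,0,1,0,0,1 for degrees 0…6.
(1 + z + z²) has coefficients 1,1,1,0,0,0,0,0,0 for degrees 0…8.
Multiplying by (z³ + z⁶) gives running coefficients 0,0,0,1,1,1,1,1,1 for degrees 0…8.
Finally multiplying by (1 + z⁴ + z⁸), the product of all factors after the first has coefficients 0,0,0,1,1,1,1,2,2 for degrees 0…8.
[z⁸] = 1·2 + 1·1 + 1·0 = 3.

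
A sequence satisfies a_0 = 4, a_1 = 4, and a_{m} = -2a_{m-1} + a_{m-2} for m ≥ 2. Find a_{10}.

The ordinary generating function has denominator 1 + 2z - z^2.
Iterating the recurrence: a_0,…,a_{10} = 4, 4, -4, 12, -28, 68, -164, 396, -956, 2308, -5572.

-5572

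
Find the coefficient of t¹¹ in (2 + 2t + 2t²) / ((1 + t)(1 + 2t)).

The denominator gives the recurrence a_n = −3a_(n−1) − 2a_(n−2) for n ≥ 3; the numerator fixes a_0 = 2, a_1 = -4, a_2 = 10.
Iterating: 2, -4, 10, -22, 46, -94, 190, -382, 766, -1534, 3070, -6142, so a_11 = -6142.

-6142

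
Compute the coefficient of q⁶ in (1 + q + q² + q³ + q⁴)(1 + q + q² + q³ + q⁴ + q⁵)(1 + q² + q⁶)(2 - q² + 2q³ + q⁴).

(1 + q + q² + q³ + q⁴) has coefficients 1,1,1,1,1 for degrees 0…4.
(1 + q + q² + q³ + q⁴ + q⁵) has coefficients 1,1,1,1,1,1,0 for degrees 0…6.
Multiplying by (1 + q² + q⁶) gives running coefficients 1,1,2,2,2,2,2 for degrees 0…6.
Finally multiplying by (2 - q² + 2q³ + q⁴), the product of all factors after the first has coefficients 2,2,3,5,5,7,8 for degrees 0…6.
[q⁶] = 1·8 + 1·7 + 1·5 + 1·5 + 1·3 = 28.

28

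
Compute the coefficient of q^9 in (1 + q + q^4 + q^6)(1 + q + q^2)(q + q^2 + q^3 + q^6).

(1 + q + q^4 + q^6) has coefficients 1,1,0,0,1,0,1 for degrees 0…6.
(1 + q + q^2) has coefficients 1,1,1,0,0,0,0,0,0,0 for degrees 0…9.
Finally multiplying by (q + q^2 + q^3 + q^6), the product of all factors after the first has coefficients 0,1,2,3,2,1,1,1,1,0 for degrees 0…9.
[q^9] = 1·0 + 1·1 + 1·1 + 1·3 = 5.

5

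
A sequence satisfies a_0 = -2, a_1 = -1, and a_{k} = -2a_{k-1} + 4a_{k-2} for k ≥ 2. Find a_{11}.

The ordinary generating function has denominator 1 + 2x - 4x^2.
Iterating the recurrence: a_0,…,a_{11} = -2, -1, -6, 8, -40, 112, -384, 1216, -3968, 12800, -41472, 134144.

134144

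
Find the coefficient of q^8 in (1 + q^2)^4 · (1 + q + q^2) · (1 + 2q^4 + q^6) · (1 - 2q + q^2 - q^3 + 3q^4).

(1 + q^2)^4 has coefficients 1,0,4,0,6,0,4,0,1 for degrees 0…8.
(1 + q + q^2) has coefficients 1,1,1,0,0,0,0,0,0 for degrees 0…8.
Multiplying by (1 + 2q^4 + q^6) gives running coefficients 1,1,1,0,2,2,3,1,1 for degrees 0…8.
Finally multiplying by (1 - 2q + q^2 - q^3 + 3q^4), the product of all factors after the first has coefficients 1,-1,0,-2,5,0,4,-5,6 for degrees 0…8.
[q^8] = 1·6 + 4·4 + 6·5 + 4·0 + 1·1 = 53.

53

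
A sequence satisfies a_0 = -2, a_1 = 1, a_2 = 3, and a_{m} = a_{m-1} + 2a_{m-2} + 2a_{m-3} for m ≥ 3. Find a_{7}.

89

The ordinary generating function has denominator 1 - y - 2y^2 - 2y^3.
Iterating the recurrence: a_0,…,a_{7} = -2, 1, 3, 1, 9, 17, 37, 89.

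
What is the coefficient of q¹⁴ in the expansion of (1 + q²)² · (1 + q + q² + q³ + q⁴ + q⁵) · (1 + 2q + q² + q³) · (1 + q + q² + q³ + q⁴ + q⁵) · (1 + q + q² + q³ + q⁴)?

(1 + q²)² has coefficients 1,0,2,0,1 for degrees 0…4.
(1 + q + q² + q³ + q⁴ + q⁵) has coefficients 1,1,1,1,1,1,0,0,0,0,0,0,0,0,0 for degrees 0…14.
Multiplying by (1 + 2q + q² + q³) gives running coefficients 1,3,4,5,5,5,4,2,1,0,0,0,0,0,0 for degrees 0…14.
Multiplying by (1 + q + q² + q³ + q⁴ + q⁵) gives running coefficients 1,4,8,13,18,23,26,25,22,17,12,7,3,1,0 for degrees 0…14.
Finally multiplying by (1 + q + q² + q³ + q⁴), the product of all factors after the first has coefficients 1,5,13,26,44,66,88,105,114,113,102,83,61,40,23 for degrees 0…14.
[q¹⁴] = 1·23 + 2·61 + 1·102 = 247.

247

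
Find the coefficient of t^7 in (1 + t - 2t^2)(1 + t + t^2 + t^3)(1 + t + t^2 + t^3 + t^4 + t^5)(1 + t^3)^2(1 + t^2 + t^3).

(1 + t - 2t^2) has coefficients 1,1,-2 for degrees 0…2.
(1 + t + t^2 + t^3) has coefficients 1,1,1,1,0,0,0,0 for degrees 0…7.
Multiplying by (1 + t + t^2 + t^3 + t^4 + t^5) gives running coefficients 1,2,3,4,4,4,3,2 for degrees 0…7.
Multiplying by (1 + t^3)^2 gives running coefficients 1,2,3,6,8,10,12,12 for degrees 0…7.
Finally multiplying by (1 + t^2 + t^3), the product of all factors after the first has coefficients 1,2,4,9,13,19,26,30 for degrees 0…7.
[t^7] = 1·30 + 1·26 − 2·19 = 18.

18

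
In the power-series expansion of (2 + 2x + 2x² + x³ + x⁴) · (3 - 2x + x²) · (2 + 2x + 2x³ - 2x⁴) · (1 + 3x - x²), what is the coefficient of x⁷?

-20

(2 + 2x + 2x² + x³ + x⁴) has coefficients 2,2,2,1,1 for degrees 0…4.
(3 - 2x + x²) has coefficients 3,-2,1,0,0,0,0,0 for degrees 0…7.
Multiplying by (2 + 2x + 2x³ - 2x⁴) gives running coefficients 6,2,-2,8,-10,6,-2,0 for degrees 0…7.
Finally multiplying by (1 + 3x - x²), the product of all factors after the first has coefficients 6,20,-2,0,16,-32,26,-12 for degrees 0…7.
[x⁷] = 2·(-12) + 2·26 + 2·(-32) + 1·16 + 1·0 = -20.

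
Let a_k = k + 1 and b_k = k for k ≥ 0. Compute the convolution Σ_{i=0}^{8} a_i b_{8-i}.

This is [x^8] in the product of the two ordinary generating functions.
Σ = 1·8 + 2·7 + 3·6 + 4·5 + 5·4 + 6·3 + 7·2 + 8·1 + 9·0 = 120.

120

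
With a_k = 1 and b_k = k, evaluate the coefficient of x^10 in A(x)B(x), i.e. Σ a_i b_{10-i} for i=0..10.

Write out a_i and b_{10-i} for i = 0,…,10 and sum the products.
Σ = 1·10 + 1·9 + 1·8 + 1·7 + 1·6 + 1·5 + 1·4 + 1·3 + 1·2 + 1·1 + 1·0 = 55.

55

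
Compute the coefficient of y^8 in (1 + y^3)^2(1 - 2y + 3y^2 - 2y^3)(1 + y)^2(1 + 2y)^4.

20

(1 + y^3)^2 has coefficients 1,0,0,2,0,0,1 for degrees 0…6.
(1 - 2y + 3y^2 - 2y^3) has coefficients 1,-2,3,-2,0,0,0,0,0 for degrees 0…8.
Multiplying by (1 + y)^2 gives running coefficients 1,0,0,2,-1,-2,0,0,0 for degrees 0…8.
Finally multiplying by (1 + 2y)^4, the product of all factors after the first has coefficients 1,8,24,34,31,38,24,-48,-80 for degrees 0…8.
[y^8] = 1·(-80) + 2·38 + 1·24 = 20.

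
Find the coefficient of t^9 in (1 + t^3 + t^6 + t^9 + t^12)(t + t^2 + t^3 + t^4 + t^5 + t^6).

(1 + t^3 + t^6 + t^9 + t^12) has coefficients 1,0,0,1,0,0,1,0,0,1 for degrees 0…9.
(t + t^2 + t^3 + t^4 + t^5 + t^6) has coefficients 0,1,1,1,1,1,1,0,0,0 for degrees 0…9.
[t^9] = 1·0 + 1·1 + 1·1 + 1·0 = 2.

2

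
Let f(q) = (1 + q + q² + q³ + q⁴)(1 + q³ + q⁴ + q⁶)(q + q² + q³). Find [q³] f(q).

(1 + q + q² + q³ + q⁴) has coefficients 1,1,1,1 for degrees 0…3.
(1 + q³ + q⁴ + q⁶) has coefficients 1,0,0,1 for degrees 0…3.
Finally multiplying by (q + q² + q³), the product of all factors after the first has coefficients 0,1,1,1 for degrees 0…3.
[q³] = 1·1 + 1·1 + 1·1 + 1·0 = 3.

3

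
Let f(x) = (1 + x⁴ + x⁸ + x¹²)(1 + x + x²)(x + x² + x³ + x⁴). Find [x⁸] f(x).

(1 + x⁴ + x⁸ + x¹²) has coefficients 1,0,0,0,1,0,0,0,1 for degrees 0…8.
(1 + x + x²) has coefficients 1,1,1,0,0,0,0,0,0 for degrees 0…8.
Finally multiplying by (x + x² + x³ + x⁴), the product of all factors after the first has coefficients 0,1,2,3,3,2,1,0,0 for degrees 0…8.
[x⁸] = 1·0 + 1·3 + 1·0 = 3.

3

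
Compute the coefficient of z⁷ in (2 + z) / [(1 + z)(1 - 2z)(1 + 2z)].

Partial fractions give a closed form: a_n = (-1/3)·(-1)^n + (5/6)·2^n + (3/2)·(-2)^n.
At n = 7: a_7 = -85.

-85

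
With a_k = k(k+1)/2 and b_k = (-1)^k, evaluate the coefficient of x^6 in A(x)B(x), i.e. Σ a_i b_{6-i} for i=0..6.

The convolution is the x^6 coefficient of A(x)B(x).
Σ = 0·1 + 1·(-1) + 3·1 + 6·(-1) + 10·1 + 15·(-1) + 21·1 = 12.

12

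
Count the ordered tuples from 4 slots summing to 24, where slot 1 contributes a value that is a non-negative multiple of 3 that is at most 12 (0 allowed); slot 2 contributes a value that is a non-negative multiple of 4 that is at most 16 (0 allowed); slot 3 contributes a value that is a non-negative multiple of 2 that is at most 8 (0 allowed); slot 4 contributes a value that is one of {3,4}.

12

The generating function for the choices is (1 + z³ + z⁶ + z⁹ + z¹²)·(1 + z⁴ + z⁸ + z¹² + z¹⁶)·(1 + z² + z⁴ + z⁶ + z⁸)·(z³ + z⁴); the count is [z²⁴].
(1 + z³ + z⁶ + z⁹ + z¹²) has coefficients 1,0,0,1,0,0,1,0,0,1,0,0,1 for degrees 0…12.
(1 + z⁴ + z⁸ + z¹² + z¹⁶) has coefficients 1,0,0,0,1,0,0,0,1,0,0,0,1,0,0,0,1,0,0,0,0,0,0,0,0 for degrees 0…24.
Multiplying by (1 + z² + z⁴ + z⁶ + z⁸) gives running coefficients 1,0,1,0,2,0,2,0,3,0,2,0,3,0,2,0,3,0,2,0,2,0,1,0,1 for degrees 0…24.
Finally multiplying by (z³ + z⁴), the product of all factors after the first has coefficients 0,0,0,1,1,1,1,2,2,2,2,3,3,2,2,3,3,2,2,3,3,2,2,2,2 for degrees 0…24.
[z²⁴] = 1·2 + 1·2 + 1·2 + 1·3 + 1·3 = 12.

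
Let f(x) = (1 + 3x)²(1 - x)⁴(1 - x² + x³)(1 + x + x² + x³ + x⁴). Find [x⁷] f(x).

37

(1 + 3x)² has coefficients 1,6,9 for degrees 0…2.
(1 - x)⁴ has coefficients 1,-4,6,-4,1,0,0,0 for degrees 0…7.
Multiplying by (1 - x² + x³) gives running coefficients 1,-4,5,1,-9,10,-5,1 for degrees 0…7.
Finally multiplying by (1 + x + x² + x³ + x⁴), the product of all factors after the first has coefficients 1,-3,2,3,-6,3,2,-2 for degrees 0…7.
[x⁷] = 1·(-2) + 6·2 + 9·3 = 37.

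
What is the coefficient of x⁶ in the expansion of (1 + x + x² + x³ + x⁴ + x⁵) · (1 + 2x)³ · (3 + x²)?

(1 + x + x² + x³ + x⁴ + x⁵) has coefficients 1,1,1,1,1,1 for degrees 0…5.
(1 + 2x)³ has coefficients 1,6,12,8,0,0,0 for degrees 0…6.
Finally multiplying by (3 + x²), the product of all factors after the first has coefficients 3,18,37,30,12,8,0 for degrees 0…6.
[x⁶] = 1·0 + 1·8 + 1·12 + 1·30 + 1·37 + 1·18 = 105.

105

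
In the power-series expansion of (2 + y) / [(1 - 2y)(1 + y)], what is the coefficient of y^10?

Partial fractions give a closed form: a_n = (5/3)·2^n + (1/3)·(-1)^n.
At n = 10: a_10 = 1707.

1707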